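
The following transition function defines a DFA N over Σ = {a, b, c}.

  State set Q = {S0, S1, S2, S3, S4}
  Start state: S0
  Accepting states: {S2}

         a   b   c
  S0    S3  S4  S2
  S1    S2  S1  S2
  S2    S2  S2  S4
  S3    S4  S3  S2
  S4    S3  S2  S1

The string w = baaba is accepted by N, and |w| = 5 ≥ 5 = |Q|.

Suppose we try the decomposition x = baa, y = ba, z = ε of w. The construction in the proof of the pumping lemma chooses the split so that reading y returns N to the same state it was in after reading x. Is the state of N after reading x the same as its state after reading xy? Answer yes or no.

Run of N on the first 5 characters of w = b a a b a:
  step 0: S0  (start)
  step 1: S4  (read b: S0→S4)
  step 2: S3  (read a: S4→S3)
  step 3: S4  (read a: S3→S4)
  step 4: S2  (read b: S4→S2)
  step 5: S2  (read a: S2→S2)

After x (step 3): S4. After xy (step 5): S2.
They differ (S4 ≠ S2), so y is not a cycle from the state after x; this split is not the one the pumping-lemma construction produces, and pumping y need not keep the string in L(N).

no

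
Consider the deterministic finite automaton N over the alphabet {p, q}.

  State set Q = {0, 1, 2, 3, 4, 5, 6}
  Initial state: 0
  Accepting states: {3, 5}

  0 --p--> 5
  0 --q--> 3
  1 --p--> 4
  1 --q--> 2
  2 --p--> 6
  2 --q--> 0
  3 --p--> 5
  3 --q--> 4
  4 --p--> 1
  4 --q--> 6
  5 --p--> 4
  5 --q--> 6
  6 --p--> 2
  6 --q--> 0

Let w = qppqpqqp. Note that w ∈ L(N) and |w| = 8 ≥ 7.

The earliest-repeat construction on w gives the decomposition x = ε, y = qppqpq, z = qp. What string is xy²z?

qppqpqqppqpqqp

xy^2z = ε·qppqpq·qppqpq·qp = qppqpqqppqpqqp.
Reading y = qppqpq takes N from 0 back to 0, so after x·y·y the machine is still in 0, and z then leads to the accepting state 5. Hence qppqpqqppqpqqp ∈ L(N).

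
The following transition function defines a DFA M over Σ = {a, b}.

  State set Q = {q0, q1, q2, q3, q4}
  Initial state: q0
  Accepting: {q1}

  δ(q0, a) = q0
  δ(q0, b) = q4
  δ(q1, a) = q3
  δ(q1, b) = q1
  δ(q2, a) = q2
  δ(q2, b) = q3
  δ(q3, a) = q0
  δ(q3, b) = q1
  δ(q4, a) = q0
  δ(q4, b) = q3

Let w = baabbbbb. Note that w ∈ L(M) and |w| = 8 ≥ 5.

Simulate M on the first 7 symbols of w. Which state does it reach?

q1

Run of M on the first 7 characters of w = b a a b b b b:
  step 0: q0  (start)
  step 1: q4  (read b: q0→q4)
  step 2: q0  (read a: q4→q0)
  step 3: q0  (read a: q0→q0)
  step 4: q4  (read b: q0→q4)
  step 5: q3  (read b: q4→q3)
  step 6: q1  (read b: q3→q1)
  step 7: q1  (read b: q1→q1)

After reading 7 characters, M is in state q1.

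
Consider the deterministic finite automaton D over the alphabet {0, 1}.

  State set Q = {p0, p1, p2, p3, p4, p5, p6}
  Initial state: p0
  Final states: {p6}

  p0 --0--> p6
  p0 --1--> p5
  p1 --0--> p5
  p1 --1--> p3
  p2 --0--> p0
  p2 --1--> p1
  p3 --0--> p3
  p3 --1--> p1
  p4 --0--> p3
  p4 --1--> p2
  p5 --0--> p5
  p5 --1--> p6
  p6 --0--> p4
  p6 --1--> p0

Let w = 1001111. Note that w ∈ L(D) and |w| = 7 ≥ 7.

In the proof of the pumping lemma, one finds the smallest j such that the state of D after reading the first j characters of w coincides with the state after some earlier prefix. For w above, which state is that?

State sequence: p0 -1-> p5 -0-> p5 -0-> p5 -1-> p6 -1-> p0 -1-> p5 -1-> p6
First repeat at step 2: p5 was already visited.

The earliest repeat is at step j = 2: D is in p5, which it already visited at step i = 1.
Since D has 7 states, any run of length ≥ 7 visits 7+1 states, so by pigeonhole some state repeats within the first 7 steps — that repeat gives the pumpable loop.

p5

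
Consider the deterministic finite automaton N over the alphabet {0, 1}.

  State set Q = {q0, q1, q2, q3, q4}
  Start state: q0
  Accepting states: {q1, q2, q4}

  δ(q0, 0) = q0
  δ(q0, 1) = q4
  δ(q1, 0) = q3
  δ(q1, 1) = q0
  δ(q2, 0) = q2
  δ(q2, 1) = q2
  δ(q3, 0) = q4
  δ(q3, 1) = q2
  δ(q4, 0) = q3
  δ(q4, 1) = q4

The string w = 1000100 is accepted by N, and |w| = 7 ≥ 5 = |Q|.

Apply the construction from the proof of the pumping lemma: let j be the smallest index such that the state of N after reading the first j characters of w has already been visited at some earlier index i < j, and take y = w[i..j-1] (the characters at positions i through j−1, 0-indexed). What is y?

00

Run of N on w = 1 0 0 0 1 0 0:
  step 0: q0  (start)
  step 1: q4  (read 1: q0→q4)
  step 2: q3  (read 0: q4→q3)
  step 3: q4  (read 0: q3→q4)   ← first repeat (q4 seen earlier)
  step 4: q3  (read 0: q4→q3)
  step 5: q2  (read 1: q3→q2)
  step 6: q2  (read 0: q2→q2)
  step 7: q2  (read 0: q2→q2)

So i = 1, j = 3, giving x = w[0:1] = 1, y = w[1:3] = 00, z = w[3:7] = 0100.
Check: |xy| = 3 ≤ 5 and |y| = 2 ≥ 1. Reading y takes N from q4 back to q4, so every xyⁱz is accepted.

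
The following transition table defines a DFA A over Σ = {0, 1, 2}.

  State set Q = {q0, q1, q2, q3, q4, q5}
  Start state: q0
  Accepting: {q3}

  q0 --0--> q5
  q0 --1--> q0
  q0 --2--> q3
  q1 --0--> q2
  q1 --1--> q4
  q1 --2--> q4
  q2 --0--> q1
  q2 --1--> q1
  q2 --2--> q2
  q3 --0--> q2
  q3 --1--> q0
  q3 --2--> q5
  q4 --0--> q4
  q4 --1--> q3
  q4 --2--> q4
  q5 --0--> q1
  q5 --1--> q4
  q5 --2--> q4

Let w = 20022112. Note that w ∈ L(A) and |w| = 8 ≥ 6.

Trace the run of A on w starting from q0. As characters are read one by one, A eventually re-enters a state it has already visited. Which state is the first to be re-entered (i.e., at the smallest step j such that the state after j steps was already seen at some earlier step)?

q4

Run of A on w = 2 0 0 2 2 1 1 2:
  step 0: q0  (start)
  step 1: q3  (read 2: q0→q3)
  step 2: q2  (read 0: q3→q2)
  step 3: q1  (read 0: q2→q1)
  step 4: q4  (read 2: q1→q4)
  step 5: q4  (read 2: q4→q4)   ← first repeat (q4 seen earlier)
  step 6: q3  (read 1: q4→q3)
  step 7: q0  (read 1: q3→q0)
  step 8: q3  (read 2: q0→q3)

The earliest repeat is at step j = 5: A is in q4, which it already visited at step i = 4.
The DFA has 6 states, so the proof of the pumping lemma guarantees a repeated state among the first 6+1 visited; the segment between the two visits is the pumpable y.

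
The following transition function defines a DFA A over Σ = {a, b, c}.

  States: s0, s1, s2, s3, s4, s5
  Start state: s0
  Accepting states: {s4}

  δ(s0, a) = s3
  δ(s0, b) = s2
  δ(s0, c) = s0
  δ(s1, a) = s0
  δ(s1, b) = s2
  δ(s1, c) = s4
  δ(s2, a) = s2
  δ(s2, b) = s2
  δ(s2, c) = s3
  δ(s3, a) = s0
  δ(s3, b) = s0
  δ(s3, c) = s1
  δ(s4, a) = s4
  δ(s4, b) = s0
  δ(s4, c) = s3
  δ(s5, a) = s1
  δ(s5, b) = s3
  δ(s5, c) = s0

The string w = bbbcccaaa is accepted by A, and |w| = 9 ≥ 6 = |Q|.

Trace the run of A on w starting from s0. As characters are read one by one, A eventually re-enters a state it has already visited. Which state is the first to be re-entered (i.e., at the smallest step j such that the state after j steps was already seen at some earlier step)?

State sequence: s0 -b-> s2 -b-> s2 -b-> s2 -c-> s3 -c-> s1 -c-> s4 -a-> s4 -a-> s4 -a-> s4
First repeat at step 2: s2 was already visited.

The earliest repeat is at step j = 2: A is in s2, which it already visited at step i = 1.
The DFA has 6 states, so the proof of the pumping lemma guarantees a repeated state among the first 6+1 visited; the segment between the two visits is the pumpable y.

s2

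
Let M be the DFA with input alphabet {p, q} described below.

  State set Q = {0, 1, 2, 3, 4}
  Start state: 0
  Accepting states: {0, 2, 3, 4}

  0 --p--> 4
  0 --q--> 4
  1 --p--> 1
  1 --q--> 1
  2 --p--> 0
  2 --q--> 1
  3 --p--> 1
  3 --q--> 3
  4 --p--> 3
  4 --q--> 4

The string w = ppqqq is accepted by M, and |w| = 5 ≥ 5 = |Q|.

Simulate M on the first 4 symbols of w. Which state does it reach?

Run of M on the first 4 characters of w = p p q q:
  step 0: 0  (start)
  step 1: 4  (read p: 0→4)
  step 2: 3  (read p: 4→3)
  step 3: 3  (read q: 3→3)
  step 4: 3  (read q: 3→3)

After reading 4 characters, M is in state 3.
(This kind of state-tracing is the core of the pumping-lemma construction: with 5 states, pigeonhole forces a repeat within the first 5 steps.)

3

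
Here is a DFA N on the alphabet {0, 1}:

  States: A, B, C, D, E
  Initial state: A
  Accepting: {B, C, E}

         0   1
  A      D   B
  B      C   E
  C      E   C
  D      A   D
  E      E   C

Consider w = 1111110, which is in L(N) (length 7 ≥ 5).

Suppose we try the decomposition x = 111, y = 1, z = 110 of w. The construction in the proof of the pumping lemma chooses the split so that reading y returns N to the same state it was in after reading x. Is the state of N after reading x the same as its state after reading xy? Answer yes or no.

Run of N on the first 4 characters of w = 1 1 1 1:
  step 0: A  (start)
  step 1: B  (read 1: A→B)
  step 2: E  (read 1: B→E)
  step 3: C  (read 1: E→C)
  step 4: C  (read 1: C→C)

After x (step 3): C. After xy (step 4): C.
They match, so y = 1 drives N around a cycle from C back to itself; pumping y any number of times keeps N in C before reading z, and xyⁱz ∈ L(N) for every i ≥ 0.

yes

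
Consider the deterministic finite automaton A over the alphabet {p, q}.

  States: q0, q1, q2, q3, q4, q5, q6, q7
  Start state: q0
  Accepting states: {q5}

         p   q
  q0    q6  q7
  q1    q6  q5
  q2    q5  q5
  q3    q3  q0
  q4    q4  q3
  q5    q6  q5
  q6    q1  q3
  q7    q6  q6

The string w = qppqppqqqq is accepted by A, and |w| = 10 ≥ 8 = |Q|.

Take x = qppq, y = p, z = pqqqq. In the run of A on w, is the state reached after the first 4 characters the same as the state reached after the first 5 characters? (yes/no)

State sequence: q0 -q-> q7 -p-> q6 -p-> q1 -q-> q5 -p-> q6

After x (step 4): q5. After xy (step 5): q6.
They differ (q5 ≠ q6), so y is not a cycle from the state after x; this split is not the one the pumping-lemma construction produces, and pumping y need not keep the string in L(A).

no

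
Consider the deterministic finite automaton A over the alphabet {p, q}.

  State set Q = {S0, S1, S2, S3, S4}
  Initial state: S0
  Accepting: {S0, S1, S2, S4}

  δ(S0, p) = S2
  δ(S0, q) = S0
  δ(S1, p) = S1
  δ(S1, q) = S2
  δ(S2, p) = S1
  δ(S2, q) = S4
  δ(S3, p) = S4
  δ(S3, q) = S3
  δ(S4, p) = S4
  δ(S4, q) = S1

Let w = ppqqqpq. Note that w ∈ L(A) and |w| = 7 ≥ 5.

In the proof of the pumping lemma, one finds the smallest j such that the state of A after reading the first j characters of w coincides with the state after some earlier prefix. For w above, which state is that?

Run of A on w = p p q q q p q:
  step 0: S0  (start)
  step 1: S2  (read p: S0→S2)
  step 2: S1  (read p: S2→S1)
  step 3: S2  (read q: S1→S2)   ← first repeat (S2 seen earlier)
  step 4: S4  (read q: S2→S4)
  step 5: S1  (read q: S4→S1)
  step 6: S1  (read p: S1→S1)
  step 7: S2  (read q: S1→S2)

The earliest repeat is at step j = 3: A is in S2, which it already visited at step i = 1.
Pumping length from the standard proof: p = 5 (the number of states). The repeated state found above gives |xy| = j ≤ 5 and |y| = j − i ≥ 1.

S2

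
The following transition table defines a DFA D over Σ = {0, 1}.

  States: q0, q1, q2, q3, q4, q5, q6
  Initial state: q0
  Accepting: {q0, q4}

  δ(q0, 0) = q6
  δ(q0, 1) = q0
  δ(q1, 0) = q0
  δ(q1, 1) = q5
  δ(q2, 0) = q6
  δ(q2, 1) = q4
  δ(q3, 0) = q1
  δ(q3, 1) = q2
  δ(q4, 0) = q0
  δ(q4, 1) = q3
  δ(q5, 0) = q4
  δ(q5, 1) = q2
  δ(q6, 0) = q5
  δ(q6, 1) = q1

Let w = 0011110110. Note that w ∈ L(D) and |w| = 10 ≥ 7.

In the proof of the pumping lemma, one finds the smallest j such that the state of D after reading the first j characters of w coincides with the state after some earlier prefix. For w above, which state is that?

q2

Run of D on w = 0 0 1 1 1 1 0 1 1 0:
  step 0: q0  (start)
  step 1: q6  (read 0: q0→q6)
  step 2: q5  (read 0: q6→q5)
  step 3: q2  (read 1: q5→q2)
  step 4: q4  (read 1: q2→q4)
  step 5: q3  (read 1: q4→q3)
  step 6: q2  (read 1: q3→q2)   ← first repeat (q2 seen earlier)
  step 7: q6  (read 0: q2→q6)
  step 8: q1  (read 1: q6→q1)
  step 9: q5  (read 1: q1→q5)
  step 10: q4  (read 0: q5→q4)

The earliest repeat is at step j = 6: D is in q2, which it already visited at step i = 3.
The DFA has 7 states, so the proof of the pumping lemma guarantees a repeated state among the first 7+1 visited; the segment between the two visits is the pumpable y.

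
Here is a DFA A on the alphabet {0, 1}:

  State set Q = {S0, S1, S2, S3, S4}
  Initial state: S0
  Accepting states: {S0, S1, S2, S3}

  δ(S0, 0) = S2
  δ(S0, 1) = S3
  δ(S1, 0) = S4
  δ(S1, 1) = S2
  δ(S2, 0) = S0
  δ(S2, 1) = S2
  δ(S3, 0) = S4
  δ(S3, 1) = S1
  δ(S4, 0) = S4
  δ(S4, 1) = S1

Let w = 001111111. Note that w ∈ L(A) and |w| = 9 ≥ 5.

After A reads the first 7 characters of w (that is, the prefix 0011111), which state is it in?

State sequence: S0 -0-> S2 -0-> S0 -1-> S3 -1-> S1 -1-> S2 -1-> S2 -1-> S2

After reading 7 characters, A is in state S2.
(This kind of state-tracing is the core of the pumping-lemma construction: with 5 states, pigeonhole forces a repeat within the first 5 steps.)

S2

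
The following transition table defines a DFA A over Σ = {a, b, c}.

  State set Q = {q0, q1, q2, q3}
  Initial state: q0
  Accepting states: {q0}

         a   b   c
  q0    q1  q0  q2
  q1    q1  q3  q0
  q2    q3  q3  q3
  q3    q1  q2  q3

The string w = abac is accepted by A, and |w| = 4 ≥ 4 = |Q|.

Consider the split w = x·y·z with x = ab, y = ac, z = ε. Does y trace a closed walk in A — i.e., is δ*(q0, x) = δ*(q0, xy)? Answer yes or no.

Run of A on the first 4 characters of w = a b a c:
  step 0: q0  (start)
  step 1: q1  (read a: q0→q1)
  step 2: q3  (read b: q1→q3)
  step 3: q1  (read a: q3→q1)
  step 4: q0  (read c: q1→q0)

After x (step 2): q3. After xy (step 4): q0.
They differ (q3 ≠ q0), so y is not a cycle from the state after x; this split is not the one the pumping-lemma construction produces, and pumping y need not keep the string in L(A).

no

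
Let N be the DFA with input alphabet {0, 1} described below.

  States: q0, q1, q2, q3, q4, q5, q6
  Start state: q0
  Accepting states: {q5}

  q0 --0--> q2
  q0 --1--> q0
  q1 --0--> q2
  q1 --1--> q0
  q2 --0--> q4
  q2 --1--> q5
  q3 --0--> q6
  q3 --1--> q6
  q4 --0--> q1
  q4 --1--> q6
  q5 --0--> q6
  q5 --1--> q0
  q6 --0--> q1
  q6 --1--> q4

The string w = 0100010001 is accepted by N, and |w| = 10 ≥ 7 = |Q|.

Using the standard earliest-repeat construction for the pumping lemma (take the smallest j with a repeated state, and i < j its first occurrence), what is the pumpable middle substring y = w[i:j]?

Run of N on w = 0 1 0 0 0 1 0 0 0 1:
  step 0: q0  (start)
  step 1: q2  (read 0: q0→q2)
  step 2: q5  (read 1: q2→q5)
  step 3: q6  (read 0: q5→q6)
  step 4: q1  (read 0: q6→q1)
  step 5: q2  (read 0: q1→q2)   ← first repeat (q2 seen earlier)
  step 6: q5  (read 1: q2→q5)
  step 7: q6  (read 0: q5→q6)
  step 8: q1  (read 0: q6→q1)
  step 9: q2  (read 0: q1→q2)
  step 10: q5  (read 1: q2→q5)

So i = 1, j = 5, giving x = w[0:1] = 0, y = w[1:5] = 1000, z = w[5:10] = 10001.
Check: |xy| = 5 ≤ 7 and |y| = 4 ≥ 1. Reading y takes N from q2 back to q2, so every xyⁱz is accepted.

1000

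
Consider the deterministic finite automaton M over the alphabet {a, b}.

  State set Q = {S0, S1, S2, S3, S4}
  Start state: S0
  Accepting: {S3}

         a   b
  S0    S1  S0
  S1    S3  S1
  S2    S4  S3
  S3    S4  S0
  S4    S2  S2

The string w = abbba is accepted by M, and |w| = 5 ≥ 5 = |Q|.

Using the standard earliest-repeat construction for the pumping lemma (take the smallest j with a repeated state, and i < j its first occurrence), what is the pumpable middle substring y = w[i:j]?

b

State sequence: S0 -a-> S1 -b-> S1 -b-> S1 -b-> S1 -a-> S3
First repeat at step 2: S1 was already visited.

So i = 1, j = 2, giving x = w[0:1] = a, y = w[1:2] = b, z = w[2:5] = bba.
Check: |xy| = 2 ≤ 5 and |y| = 1 ≥ 1. Reading y takes M from S1 back to S1, so every xyⁱz is accepted.
With |Q| = 5, pigeonhole forces a state repeat no later than step 5; the substring read between the first and second visits to that state can be pumped.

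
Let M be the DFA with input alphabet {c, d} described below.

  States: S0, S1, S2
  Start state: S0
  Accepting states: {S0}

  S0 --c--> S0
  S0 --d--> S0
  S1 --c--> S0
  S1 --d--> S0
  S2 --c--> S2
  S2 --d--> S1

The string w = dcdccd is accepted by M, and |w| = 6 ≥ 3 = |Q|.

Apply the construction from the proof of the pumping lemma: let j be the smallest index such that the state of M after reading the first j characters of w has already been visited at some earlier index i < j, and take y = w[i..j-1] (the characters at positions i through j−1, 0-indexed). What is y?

d

Run of M on w = d c d c c d:
  step 0: S0  (start)
  step 1: S0  (read d: S0→S0)   ← first repeat (S0 seen earlier)
  step 2: S0  (read c: S0→S0)
  step 3: S0  (read d: S0→S0)
  step 4: S0  (read c: S0→S0)
  step 5: S0  (read c: S0→S0)
  step 6: S0  (read d: S0→S0)

So i = 0, j = 1, giving x = w[0:0] = ε, y = w[0:1] = d, z = w[1:6] = cdccd.
Check: |xy| = 1 ≤ 3 and |y| = 1 ≥ 1. Reading y takes M from S0 back to S0, so every xyⁱz is accepted.
With |Q| = 3, pigeonhole forces a state repeat no later than step 3; the substring read between the first and second visits to that state can be pumped.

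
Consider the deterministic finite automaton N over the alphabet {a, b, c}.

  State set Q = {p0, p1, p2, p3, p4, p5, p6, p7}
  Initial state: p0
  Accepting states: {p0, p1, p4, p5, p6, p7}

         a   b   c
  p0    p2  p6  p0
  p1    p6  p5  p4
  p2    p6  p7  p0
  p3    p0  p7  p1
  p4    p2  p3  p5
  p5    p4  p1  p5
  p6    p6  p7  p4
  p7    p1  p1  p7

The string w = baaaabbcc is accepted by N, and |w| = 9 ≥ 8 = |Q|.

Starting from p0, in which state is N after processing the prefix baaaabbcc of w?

p5

State sequence: p0 -b-> p6 -a-> p6 -a-> p6 -a-> p6 -a-> p6 -b-> p7 -b-> p1 -c-> p4 -c-> p5

After reading 9 characters, N is in state p5.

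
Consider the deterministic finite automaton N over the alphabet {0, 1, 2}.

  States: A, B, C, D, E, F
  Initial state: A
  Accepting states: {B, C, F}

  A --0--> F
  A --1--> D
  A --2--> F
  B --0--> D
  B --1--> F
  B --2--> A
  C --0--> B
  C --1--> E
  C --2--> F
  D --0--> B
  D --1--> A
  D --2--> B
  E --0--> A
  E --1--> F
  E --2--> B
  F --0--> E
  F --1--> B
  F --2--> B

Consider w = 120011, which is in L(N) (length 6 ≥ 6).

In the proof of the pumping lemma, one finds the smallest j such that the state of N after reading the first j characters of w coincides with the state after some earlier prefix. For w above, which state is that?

State sequence: A -1-> D -2-> B -0-> D -0-> B -1-> F -1-> B
First repeat at step 3: D was already visited.

The earliest repeat is at step j = 3: N is in D, which it already visited at step i = 1.
The DFA has 6 states, so the proof of the pumping lemma guarantees a repeated state among the first 6+1 visited; the segment between the two visits is the pumpable y.

D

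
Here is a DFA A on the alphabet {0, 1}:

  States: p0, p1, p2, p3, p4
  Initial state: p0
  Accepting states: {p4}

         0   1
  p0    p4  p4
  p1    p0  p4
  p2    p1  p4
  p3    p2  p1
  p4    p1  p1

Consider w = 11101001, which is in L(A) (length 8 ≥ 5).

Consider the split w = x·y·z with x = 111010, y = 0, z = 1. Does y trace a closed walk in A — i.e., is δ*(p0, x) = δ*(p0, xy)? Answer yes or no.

no

State sequence: p0 -1-> p4 -1-> p1 -1-> p4 -0-> p1 -1-> p4 -0-> p1 -0-> p0

After x (step 6): p1. After xy (step 7): p0.
They differ (p1 ≠ p0), so y is not a cycle from the state after x; this split is not the one the pumping-lemma construction produces, and pumping y need not keep the string in L(A).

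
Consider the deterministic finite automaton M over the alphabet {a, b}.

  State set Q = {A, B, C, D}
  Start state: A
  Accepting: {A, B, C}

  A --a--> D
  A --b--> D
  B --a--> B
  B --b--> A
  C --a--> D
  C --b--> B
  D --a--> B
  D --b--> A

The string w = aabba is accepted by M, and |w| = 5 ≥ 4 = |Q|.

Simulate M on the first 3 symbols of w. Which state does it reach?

State sequence: A -a-> D -a-> B -b-> A

After reading 3 characters, M is in state A.
(This kind of state-tracing is the core of the pumping-lemma construction: with 4 states, pigeonhole forces a repeat within the first 4 steps.)

A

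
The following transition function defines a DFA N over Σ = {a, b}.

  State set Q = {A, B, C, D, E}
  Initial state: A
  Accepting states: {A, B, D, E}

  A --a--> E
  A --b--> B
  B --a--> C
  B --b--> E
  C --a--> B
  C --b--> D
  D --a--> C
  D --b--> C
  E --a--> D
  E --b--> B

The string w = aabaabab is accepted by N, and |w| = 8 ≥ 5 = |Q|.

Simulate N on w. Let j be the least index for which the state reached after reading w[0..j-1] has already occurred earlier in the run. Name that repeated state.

C

Run of N on w = a a b a a b a b:
  step 0: A  (start)
  step 1: E  (read a: A→E)
  step 2: D  (read a: E→D)
  step 3: C  (read b: D→C)
  step 4: B  (read a: C→B)
  step 5: C  (read a: B→C)   ← first repeat (C seen earlier)
  step 6: D  (read b: C→D)
  step 7: C  (read a: D→C)
  step 8: D  (read b: C→D)

The earliest repeat is at step j = 5: N is in C, which it already visited at step i = 3.
The DFA has 5 states, so the proof of the pumping lemma guarantees a repeated state among the first 5+1 visited; the segment between the two visits is the pumpable y.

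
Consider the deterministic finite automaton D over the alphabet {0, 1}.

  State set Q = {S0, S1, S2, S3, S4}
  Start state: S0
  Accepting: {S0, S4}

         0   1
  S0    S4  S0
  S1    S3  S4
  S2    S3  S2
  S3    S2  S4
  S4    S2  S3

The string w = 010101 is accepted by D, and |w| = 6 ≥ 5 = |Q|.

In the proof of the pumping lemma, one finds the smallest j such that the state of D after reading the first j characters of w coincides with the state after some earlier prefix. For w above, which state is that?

Run of D on w = 0 1 0 1 0 1:
  step 0: S0  (start)
  step 1: S4  (read 0: S0→S4)
  step 2: S3  (read 1: S4→S3)
  step 3: S2  (read 0: S3→S2)
  step 4: S2  (read 1: S2→S2)   ← first repeat (S2 seen earlier)
  step 5: S3  (read 0: S2→S3)
  step 6: S4  (read 1: S3→S4)

The earliest repeat is at step j = 4: D is in S2, which it already visited at step i = 3.
With |Q| = 5, pigeonhole forces a state repeat no later than step 5; the substring read between the first and second visits to that state can be pumped.

S2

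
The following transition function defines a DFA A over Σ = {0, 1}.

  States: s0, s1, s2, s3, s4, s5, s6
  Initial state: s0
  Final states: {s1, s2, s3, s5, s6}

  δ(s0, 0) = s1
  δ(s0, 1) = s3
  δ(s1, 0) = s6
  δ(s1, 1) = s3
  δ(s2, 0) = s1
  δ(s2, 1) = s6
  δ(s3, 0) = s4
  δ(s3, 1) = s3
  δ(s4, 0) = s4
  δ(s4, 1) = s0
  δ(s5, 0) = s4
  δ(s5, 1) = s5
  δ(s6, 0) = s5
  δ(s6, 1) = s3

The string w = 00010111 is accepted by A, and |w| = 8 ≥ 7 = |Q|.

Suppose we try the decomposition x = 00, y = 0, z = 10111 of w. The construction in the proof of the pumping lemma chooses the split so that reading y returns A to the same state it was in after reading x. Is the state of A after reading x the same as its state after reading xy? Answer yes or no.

no

State sequence: s0 -0-> s1 -0-> s6 -0-> s5

After x (step 2): s6. After xy (step 3): s5.
They differ (s6 ≠ s5), so y is not a cycle from the state after x; this split is not the one the pumping-lemma construction produces, and pumping y need not keep the string in L(A).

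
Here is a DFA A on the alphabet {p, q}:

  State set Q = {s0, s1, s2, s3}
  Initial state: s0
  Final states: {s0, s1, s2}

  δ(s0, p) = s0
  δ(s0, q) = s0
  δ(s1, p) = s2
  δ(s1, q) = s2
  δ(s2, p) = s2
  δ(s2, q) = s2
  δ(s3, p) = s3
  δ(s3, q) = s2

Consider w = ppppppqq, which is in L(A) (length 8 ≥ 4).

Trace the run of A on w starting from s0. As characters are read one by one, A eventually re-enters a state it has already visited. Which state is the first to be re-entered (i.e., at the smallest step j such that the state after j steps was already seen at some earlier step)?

s0

Run of A on w = p p p p p p q q:
  step 0: s0  (start)
  step 1: s0  (read p: s0→s0)   ← first repeat (s0 seen earlier)
  step 2: s0  (read p: s0→s0)
  step 3: s0  (read p: s0→s0)
  step 4: s0  (read p: s0→s0)
  step 5: s0  (read p: s0→s0)
  step 6: s0  (read p: s0→s0)
  step 7: s0  (read q: s0→s0)
  step 8: s0  (read q: s0→s0)

The earliest repeat is at step j = 1: A is in s0, which it already visited at step i = 0.
Pumping length from the standard proof: p = 4 (the number of states). The repeated state found above gives |xy| = j ≤ 4 and |y| = j − i ≥ 1.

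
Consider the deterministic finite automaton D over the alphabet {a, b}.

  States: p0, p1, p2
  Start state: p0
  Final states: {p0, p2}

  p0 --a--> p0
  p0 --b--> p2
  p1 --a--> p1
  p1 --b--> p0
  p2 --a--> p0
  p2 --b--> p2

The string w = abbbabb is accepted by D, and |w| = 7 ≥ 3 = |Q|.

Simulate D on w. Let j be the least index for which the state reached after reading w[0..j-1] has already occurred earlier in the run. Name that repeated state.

State sequence: p0 -a-> p0 -b-> p2 -b-> p2 -b-> p2 -a-> p0 -b-> p2 -b-> p2
First repeat at step 1: p0 was already visited.

The earliest repeat is at step j = 1: D is in p0, which it already visited at step i = 0.
Since D has 3 states, any run of length ≥ 3 visits 3+1 states, so by pigeonhole some state repeats within the first 3 steps — that repeat gives the pumpable loop.

p0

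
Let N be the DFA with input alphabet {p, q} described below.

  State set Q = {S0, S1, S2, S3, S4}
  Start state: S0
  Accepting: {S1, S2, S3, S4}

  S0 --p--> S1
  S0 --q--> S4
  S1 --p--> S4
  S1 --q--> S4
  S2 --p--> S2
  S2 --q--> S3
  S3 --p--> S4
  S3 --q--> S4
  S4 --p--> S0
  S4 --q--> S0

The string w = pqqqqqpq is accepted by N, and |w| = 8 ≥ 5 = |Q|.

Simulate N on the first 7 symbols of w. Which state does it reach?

Run of N on the first 7 characters of w = p q q q q q p:
  step 0: S0  (start)
  step 1: S1  (read p: S0→S1)
  step 2: S4  (read q: S1→S4)
  step 3: S0  (read q: S4→S0)
  step 4: S4  (read q: S0→S4)
  step 5: S0  (read q: S4→S0)
  step 6: S4  (read q: S0→S4)
  step 7: S0  (read p: S4→S0)

After reading 7 characters, N is in state S0.

S0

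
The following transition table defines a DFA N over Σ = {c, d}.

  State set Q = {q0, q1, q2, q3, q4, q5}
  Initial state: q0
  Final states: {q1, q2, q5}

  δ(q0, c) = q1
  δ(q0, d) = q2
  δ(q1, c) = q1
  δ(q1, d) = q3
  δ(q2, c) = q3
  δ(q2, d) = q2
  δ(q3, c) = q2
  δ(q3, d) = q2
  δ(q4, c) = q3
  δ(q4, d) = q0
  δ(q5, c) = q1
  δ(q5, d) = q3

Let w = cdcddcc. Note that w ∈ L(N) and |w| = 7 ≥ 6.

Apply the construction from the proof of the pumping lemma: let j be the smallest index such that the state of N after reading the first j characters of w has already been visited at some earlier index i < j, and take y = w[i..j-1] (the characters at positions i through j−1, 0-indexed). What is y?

State sequence: q0 -c-> q1 -d-> q3 -c-> q2 -d-> q2 -d-> q2 -c-> q3 -c-> q2
First repeat at step 4: q2 was already visited.

So i = 3, j = 4, giving x = w[0:3] = cdc, y = w[3:4] = d, z = w[4:7] = dcc.
Check: |xy| = 4 ≤ 6 and |y| = 1 ≥ 1. Reading y takes N from q2 back to q2, so every xyⁱz is accepted.
Since N has 6 states, any run of length ≥ 6 visits 6+1 states, so by pigeonhole some state repeats within the first 6 steps — that repeat gives the pumpable loop.

d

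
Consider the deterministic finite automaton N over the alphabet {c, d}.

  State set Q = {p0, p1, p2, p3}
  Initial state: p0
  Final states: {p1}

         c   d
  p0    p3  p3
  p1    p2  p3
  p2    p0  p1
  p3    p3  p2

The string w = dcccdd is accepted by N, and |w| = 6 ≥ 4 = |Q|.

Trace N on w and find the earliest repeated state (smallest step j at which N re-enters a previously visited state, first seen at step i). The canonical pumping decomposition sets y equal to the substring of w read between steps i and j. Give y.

Run of N on w = d c c c d d:
  step 0: p0  (start)
  step 1: p3  (read d: p0→p3)
  step 2: p3  (read c: p3→p3)   ← first repeat (p3 seen earlier)
  step 3: p3  (read c: p3→p3)
  step 4: p3  (read c: p3→p3)
  step 5: p2  (read d: p3→p2)
  step 6: p1  (read d: p2→p1)

So i = 1, j = 2, giving x = w[0:1] = d, y = w[1:2] = c, z = w[2:6] = ccdd.
Check: |xy| = 2 ≤ 4 and |y| = 1 ≥ 1. Reading y takes N from p3 back to p3, so every xyⁱz is accepted.
Pumping length from the standard proof: p = 4 (the number of states). The repeated state found above gives |xy| = j ≤ 4 and |y| = j − i ≥ 1.

c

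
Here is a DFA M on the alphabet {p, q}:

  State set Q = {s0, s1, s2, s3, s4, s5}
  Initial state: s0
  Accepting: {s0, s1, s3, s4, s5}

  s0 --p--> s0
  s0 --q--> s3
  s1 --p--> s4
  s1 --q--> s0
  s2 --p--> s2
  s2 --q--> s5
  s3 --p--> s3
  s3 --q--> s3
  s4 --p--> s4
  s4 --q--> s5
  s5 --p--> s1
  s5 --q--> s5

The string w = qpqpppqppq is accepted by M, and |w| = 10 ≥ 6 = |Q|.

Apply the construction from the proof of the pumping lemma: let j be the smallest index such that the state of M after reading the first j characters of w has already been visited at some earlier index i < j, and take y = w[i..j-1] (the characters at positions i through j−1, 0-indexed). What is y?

Run of M on w = q p q p p p q p p q:
  step 0: s0  (start)
  step 1: s3  (read q: s0→s3)
  step 2: s3  (read p: s3→s3)   ← first repeat (s3 seen earlier)
  step 3: s3  (read q: s3→s3)
  step 4: s3  (read p: s3→s3)
  step 5: s3  (read p: s3→s3)
  step 6: s3  (read p: s3→s3)
  step 7: s3  (read q: s3→s3)
  step 8: s3  (read p: s3→s3)
  step 9: s3  (read p: s3→s3)
  step 10: s3  (read q: s3→s3)

So i = 1, j = 2, giving x = w[0:1] = q, y = w[1:2] = p, z = w[2:10] = qpppqppq.
Check: |xy| = 2 ≤ 6 and |y| = 1 ≥ 1. Reading y takes M from s3 back to s3, so every xyⁱz is accepted.
Pumping length from the standard proof: p = 6 (the number of states). The repeated state found above gives |xy| = j ≤ 6 and |y| = j − i ≥ 1.

p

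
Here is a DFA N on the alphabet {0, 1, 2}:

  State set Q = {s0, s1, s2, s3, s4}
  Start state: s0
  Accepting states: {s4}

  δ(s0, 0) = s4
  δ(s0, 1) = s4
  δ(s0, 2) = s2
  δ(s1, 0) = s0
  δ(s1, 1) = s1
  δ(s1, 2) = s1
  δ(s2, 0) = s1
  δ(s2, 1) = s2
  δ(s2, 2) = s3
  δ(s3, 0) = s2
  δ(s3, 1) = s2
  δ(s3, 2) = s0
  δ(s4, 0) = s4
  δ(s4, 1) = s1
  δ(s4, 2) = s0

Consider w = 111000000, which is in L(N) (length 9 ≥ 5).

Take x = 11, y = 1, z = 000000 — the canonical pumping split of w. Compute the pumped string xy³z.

xy^3z = 11·1·1·1·000000 = 11111000000.
Reading y = 1 takes N from s1 back to s1, so after x·y·y·y the machine is still in s1, and z then leads to the accepting state s4. Hence 11111000000 ∈ L(N).

11111000000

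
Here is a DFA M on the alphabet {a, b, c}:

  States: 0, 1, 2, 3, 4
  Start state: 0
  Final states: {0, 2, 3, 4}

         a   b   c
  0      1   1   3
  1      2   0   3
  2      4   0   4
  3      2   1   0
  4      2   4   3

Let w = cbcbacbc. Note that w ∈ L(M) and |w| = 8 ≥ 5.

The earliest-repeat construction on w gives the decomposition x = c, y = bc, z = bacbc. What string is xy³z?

xy^3z = c·bc·bc·bc·bacbc = cbcbcbcbacbc.
Reading y = bc takes M from 3 back to 3, so after x·y·y·y the machine is still in 3, and z then leads to the accepting state 3. Hence cbcbcbcbacbc ∈ L(M).

cbcbcbcbacbc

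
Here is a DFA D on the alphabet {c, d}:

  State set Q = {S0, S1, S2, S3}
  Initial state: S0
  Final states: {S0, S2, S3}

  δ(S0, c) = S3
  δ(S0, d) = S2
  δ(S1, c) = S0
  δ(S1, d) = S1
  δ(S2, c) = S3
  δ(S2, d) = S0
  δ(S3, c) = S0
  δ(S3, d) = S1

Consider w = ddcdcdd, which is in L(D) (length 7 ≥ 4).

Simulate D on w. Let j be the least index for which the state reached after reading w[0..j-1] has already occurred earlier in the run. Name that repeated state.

Run of D on w = d d c d c d d:
  step 0: S0  (start)
  step 1: S2  (read d: S0→S2)
  step 2: S0  (read d: S2→S0)   ← first repeat (S0 seen earlier)
  step 3: S3  (read c: S0→S3)
  step 4: S1  (read d: S3→S1)
  step 5: S0  (read c: S1→S0)
  step 6: S2  (read d: S0→S2)
  step 7: S0  (read d: S2→S0)

The earliest repeat is at step j = 2: D is in S0, which it already visited at step i = 0.
With |Q| = 4, pigeonhole forces a state repeat no later than step 4; the substring read between the first and second visits to that state can be pumped.

S0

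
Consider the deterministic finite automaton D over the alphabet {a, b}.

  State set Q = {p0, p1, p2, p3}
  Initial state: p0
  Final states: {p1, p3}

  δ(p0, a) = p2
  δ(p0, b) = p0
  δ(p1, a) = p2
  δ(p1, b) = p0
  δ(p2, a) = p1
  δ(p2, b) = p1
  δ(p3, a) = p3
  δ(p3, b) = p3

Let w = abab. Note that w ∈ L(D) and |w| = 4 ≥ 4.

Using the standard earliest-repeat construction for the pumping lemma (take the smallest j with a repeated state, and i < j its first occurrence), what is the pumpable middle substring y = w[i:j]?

ba

Run of D on w = a b a b:
  step 0: p0  (start)
  step 1: p2  (read a: p0→p2)
  step 2: p1  (read b: p2→p1)
  step 3: p2  (read a: p1→p2)   ← first repeat (p2 seen earlier)
  step 4: p1  (read b: p2→p1)

So i = 1, j = 3, giving x = w[0:1] = a, y = w[1:3] = ba, z = w[3:4] = b.
Check: |xy| = 3 ≤ 4 and |y| = 2 ≥ 1. Reading y takes D from p2 back to p2, so every xyⁱz is accepted.
The DFA has 4 states, so the proof of the pumping lemma guarantees a repeated state among the first 4+1 visited; the segment between the two visits is the pumpable y.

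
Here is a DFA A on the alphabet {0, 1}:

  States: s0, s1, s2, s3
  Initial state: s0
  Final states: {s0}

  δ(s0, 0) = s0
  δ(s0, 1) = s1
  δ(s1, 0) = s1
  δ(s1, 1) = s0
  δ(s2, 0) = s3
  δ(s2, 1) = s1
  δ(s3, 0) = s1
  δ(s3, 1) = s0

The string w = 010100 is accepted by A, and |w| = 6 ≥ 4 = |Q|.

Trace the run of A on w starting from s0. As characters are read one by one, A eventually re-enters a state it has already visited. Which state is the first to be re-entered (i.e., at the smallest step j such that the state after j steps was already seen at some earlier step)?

State sequence: s0 -0-> s0 -1-> s1 -0-> s1 -1-> s0 -0-> s0 -0-> s0
First repeat at step 1: s0 was already visited.

The earliest repeat is at step j = 1: A is in s0, which it already visited at step i = 0.
Since A has 4 states, any run of length ≥ 4 visits 4+1 states, so by pigeonhole some state repeats within the first 4 steps — that repeat gives the pumpable loop.

s0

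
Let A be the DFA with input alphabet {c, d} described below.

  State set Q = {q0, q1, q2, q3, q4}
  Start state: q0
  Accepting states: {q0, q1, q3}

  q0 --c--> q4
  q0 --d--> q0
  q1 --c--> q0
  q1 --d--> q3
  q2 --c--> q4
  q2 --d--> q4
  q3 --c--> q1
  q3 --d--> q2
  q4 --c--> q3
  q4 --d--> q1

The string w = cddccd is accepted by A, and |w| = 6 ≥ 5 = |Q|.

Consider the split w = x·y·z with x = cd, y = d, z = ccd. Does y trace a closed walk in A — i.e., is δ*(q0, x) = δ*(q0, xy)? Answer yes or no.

State sequence: q0 -c-> q4 -d-> q1 -d-> q3

After x (step 2): q1. After xy (step 3): q3.
They differ (q1 ≠ q3), so y is not a cycle from the state after x; this split is not the one the pumping-lemma construction produces, and pumping y need not keep the string in L(A).

no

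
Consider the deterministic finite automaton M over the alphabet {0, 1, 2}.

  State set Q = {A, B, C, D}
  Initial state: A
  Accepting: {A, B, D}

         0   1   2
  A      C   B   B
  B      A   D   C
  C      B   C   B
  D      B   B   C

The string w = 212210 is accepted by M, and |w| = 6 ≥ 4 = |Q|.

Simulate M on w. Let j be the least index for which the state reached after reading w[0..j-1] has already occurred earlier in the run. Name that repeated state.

B

State sequence: A -2-> B -1-> D -2-> C -2-> B -1-> D -0-> B
First repeat at step 4: B was already visited.

The earliest repeat is at step j = 4: M is in B, which it already visited at step i = 1.
With |Q| = 4, pigeonhole forces a state repeat no later than step 4; the substring read between the first and second visits to that state can be pumped.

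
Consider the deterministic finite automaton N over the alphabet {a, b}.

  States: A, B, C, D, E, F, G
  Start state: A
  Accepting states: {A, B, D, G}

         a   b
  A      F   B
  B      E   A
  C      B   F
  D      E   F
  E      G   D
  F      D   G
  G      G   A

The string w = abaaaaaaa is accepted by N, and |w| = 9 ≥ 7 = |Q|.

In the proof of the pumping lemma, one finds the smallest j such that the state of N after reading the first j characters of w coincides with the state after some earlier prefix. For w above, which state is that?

G

State sequence: A -a-> F -b-> G -a-> G -a-> G -a-> G -a-> G -a-> G -a-> G -a-> G
First repeat at step 3: G was already visited.

The earliest repeat is at step j = 3: N is in G, which it already visited at step i = 2.
With |Q| = 7, pigeonhole forces a state repeat no later than step 7; the substring read between the first and second visits to that state can be pumped.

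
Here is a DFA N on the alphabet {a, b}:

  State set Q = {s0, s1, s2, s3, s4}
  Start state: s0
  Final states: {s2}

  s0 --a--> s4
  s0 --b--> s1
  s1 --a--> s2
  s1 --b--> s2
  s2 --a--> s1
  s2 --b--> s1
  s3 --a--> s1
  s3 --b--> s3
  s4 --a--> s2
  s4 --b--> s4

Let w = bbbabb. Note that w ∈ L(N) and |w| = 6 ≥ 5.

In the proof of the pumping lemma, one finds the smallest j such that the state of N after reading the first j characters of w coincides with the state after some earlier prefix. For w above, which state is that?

State sequence: s0 -b-> s1 -b-> s2 -b-> s1 -a-> s2 -b-> s1 -b-> s2
First repeat at step 3: s1 was already visited.

The earliest repeat is at step j = 3: N is in s1, which it already visited at step i = 1.

s1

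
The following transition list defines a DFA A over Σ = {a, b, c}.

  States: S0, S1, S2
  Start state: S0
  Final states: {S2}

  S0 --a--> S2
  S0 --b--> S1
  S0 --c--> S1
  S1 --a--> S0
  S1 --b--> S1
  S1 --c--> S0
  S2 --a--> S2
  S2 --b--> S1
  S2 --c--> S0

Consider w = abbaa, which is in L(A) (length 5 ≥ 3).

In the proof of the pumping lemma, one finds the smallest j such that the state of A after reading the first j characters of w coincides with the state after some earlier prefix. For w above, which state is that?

S1

State sequence: S0 -a-> S2 -b-> S1 -b-> S1 -a-> S0 -a-> S2
First repeat at step 3: S1 was already visited.

The earliest repeat is at step j = 3: A is in S1, which it already visited at step i = 2.
With |Q| = 3, pigeonhole forces a state repeat no later than step 3; the substring read between the first and second visits to that state can be pumped.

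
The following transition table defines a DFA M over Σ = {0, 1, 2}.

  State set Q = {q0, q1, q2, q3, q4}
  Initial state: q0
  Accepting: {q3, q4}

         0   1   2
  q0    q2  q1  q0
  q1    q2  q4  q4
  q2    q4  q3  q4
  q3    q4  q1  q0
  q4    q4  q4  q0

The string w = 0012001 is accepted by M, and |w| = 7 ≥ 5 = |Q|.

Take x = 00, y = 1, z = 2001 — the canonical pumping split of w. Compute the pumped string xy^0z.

xy⁰z = xz = 00·2001 = 002001.
Reading y = 1 takes M from q4 back to q4, so after x the machine is still in q4, and z then leads to the accepting state q4. Hence 002001 ∈ L(M).

002001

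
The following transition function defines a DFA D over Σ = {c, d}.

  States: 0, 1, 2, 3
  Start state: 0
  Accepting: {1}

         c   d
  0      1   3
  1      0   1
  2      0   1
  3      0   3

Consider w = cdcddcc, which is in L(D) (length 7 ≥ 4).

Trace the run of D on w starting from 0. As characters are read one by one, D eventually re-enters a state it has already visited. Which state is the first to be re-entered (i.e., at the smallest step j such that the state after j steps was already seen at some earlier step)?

1

Run of D on w = c d c d d c c:
  step 0: 0  (start)
  step 1: 1  (read c: 0→1)
  step 2: 1  (read d: 1→1)   ← first repeat (1 seen earlier)
  step 3: 0  (read c: 1→0)
  step 4: 3  (read d: 0→3)
  step 5: 3  (read d: 3→3)
  step 6: 0  (read c: 3→0)
  step 7: 1  (read c: 0→1)

The earliest repeat is at step j = 2: D is in 1, which it already visited at step i = 1.
With |Q| = 4, pigeonhole forces a state repeat no later than step 4; the substring read between the first and second visits to that state can be pumped.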